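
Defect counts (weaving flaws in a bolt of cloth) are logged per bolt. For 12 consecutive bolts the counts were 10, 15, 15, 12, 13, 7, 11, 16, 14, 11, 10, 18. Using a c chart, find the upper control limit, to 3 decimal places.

23.344

c̄ = (10 + 15 + 15 + 12 + 13 + 7 + 11 + 16 + 14 + 11 + 10 + 18) / 12 = 152 / 12 = 12.6667
UCL = c̄ + 3√c̄ = 12.6667 + 3 × √12.6667 = 12.6667 + 3 × 3.5590 = 23.3437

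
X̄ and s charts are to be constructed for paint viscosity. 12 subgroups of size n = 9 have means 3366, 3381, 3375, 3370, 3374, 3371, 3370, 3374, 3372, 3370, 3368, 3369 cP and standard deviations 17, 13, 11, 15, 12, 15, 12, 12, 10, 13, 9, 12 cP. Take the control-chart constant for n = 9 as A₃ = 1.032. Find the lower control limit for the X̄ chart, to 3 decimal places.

3358.681

X̄̄ = (3366 + 3381 + 3375 + 3370 + 3374 + 3371 + 3370 + 3374 + 3372 + 3370 + 3368 + 3369) / 12 = 3371.6667
s̄ = (17 + 13 + 11 + 15 + 12 + 15 + 12 + 12 + 10 + 13 + 9 + 12) / 12 = 12.5833
LCL = X̄̄ − A₃·s̄ = 3371.6667 − 1.032 × 12.5833 = 3358.6807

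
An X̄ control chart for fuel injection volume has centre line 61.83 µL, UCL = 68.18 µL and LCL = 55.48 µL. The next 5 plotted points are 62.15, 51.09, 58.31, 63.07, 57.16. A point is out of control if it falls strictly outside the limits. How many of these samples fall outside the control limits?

1

Compare each point to [55.48, 68.18]: sample 2 = 51.09 < LCL.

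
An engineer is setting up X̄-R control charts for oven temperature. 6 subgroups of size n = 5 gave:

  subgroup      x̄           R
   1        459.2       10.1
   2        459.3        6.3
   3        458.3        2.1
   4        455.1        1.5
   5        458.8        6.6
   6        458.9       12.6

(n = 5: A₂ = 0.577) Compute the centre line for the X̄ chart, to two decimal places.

X̄̄ = (459.2 + 459.3 + 458.3 + 455.1 + 458.8 + 458.9) / 6 = 2749.6000 / 6 = 458.2667
CL = X̄̄ = 458.2667

458.27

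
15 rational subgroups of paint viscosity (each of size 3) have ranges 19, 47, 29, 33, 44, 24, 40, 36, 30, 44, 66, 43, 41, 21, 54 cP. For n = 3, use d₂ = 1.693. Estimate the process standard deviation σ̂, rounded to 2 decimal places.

22.48

R̄ = (19 + 47 + 29 + 33 + 44 + 24 + 40 + 36 + 30 + 44 + 66 + 43 + 41 + 21 + 54) / 15 = 38.0667
σ̂ = R̄ / d₂ = 38.0667 / 1.693 = 22.4847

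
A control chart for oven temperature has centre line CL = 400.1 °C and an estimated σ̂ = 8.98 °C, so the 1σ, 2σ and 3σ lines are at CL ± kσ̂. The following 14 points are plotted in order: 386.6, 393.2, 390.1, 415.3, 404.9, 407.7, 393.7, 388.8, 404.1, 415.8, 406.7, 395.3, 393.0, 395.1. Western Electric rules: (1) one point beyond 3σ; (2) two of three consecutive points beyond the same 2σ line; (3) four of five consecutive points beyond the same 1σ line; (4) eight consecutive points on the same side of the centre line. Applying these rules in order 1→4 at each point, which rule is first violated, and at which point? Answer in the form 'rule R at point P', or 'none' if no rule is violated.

none

Zone of each point (C = within 1σ̂, B = 1σ̂–2σ̂, A = 2σ̂–3σ̂, * = beyond 3σ̂; sign = side of CL): 1:-B, 2:-C, 3:-B, 4:+B, 5:+C, 6:+C, 7:-C, 8:-B, 9:+C, 10:+B, 11:+C, 12:-C, 13:-C, 14:-C
No rule fires across all 14 points.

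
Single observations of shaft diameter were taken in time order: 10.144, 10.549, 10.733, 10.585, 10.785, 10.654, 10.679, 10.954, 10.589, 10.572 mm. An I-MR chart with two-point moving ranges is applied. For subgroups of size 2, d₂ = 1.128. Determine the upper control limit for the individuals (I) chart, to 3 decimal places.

11.142

X̄ = (10.144 + 10.549 + 10.733 + 10.585 + 10.785 + 10.654 + 10.679 + 10.954 + 10.589 + 10.572) / 10 = 10.6244
Moving ranges: 0.405, 0.184, 0.148, 0.200, 0.131, 0.025, 0.275, 0.365, 0.017; M̄R̄ = 1.7500 / 9 = 0.1944
UCL = X̄ + 3·M̄R̄/d₂ = 10.6244 + 3 × 0.1944 / 1.128 = 11.1415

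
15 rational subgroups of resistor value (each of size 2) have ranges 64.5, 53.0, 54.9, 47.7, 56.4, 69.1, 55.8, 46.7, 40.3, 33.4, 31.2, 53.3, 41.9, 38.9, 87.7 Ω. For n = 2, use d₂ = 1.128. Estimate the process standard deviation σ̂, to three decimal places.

45.792

R̄ = (64.5 + 53.0 + 54.9 + 47.7 + 56.4 + 69.1 + 55.8 + 46.7 + 40.3 + 33.4 + 31.2 + 53.3 + 41.9 + 38.9 + 87.7) / 15 = 51.6533
σ̂ = R̄ / d₂ = 51.6533 / 1.128 = 45.7920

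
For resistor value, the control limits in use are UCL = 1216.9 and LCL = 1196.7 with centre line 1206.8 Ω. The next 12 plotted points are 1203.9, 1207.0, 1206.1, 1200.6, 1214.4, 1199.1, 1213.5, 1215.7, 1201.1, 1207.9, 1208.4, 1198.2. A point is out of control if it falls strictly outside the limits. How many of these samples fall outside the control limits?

All 12 points lie within [1196.7, 1216.9].

0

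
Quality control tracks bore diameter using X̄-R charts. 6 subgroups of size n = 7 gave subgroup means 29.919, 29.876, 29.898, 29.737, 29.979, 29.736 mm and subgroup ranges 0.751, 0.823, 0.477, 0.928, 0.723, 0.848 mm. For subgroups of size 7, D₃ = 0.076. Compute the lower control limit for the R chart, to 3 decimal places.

R̄ = (0.751 + 0.823 + 0.477 + 0.928 + 0.723 + 0.848) / 6 = 4.5500 / 6 = 0.7583
LCL_R = D₃·R̄ = 0.076 × 0.7583 = 0.0576

0.058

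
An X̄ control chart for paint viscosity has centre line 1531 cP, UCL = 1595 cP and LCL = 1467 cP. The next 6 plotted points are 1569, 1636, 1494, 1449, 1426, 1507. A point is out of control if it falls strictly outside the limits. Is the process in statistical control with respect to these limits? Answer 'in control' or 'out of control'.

out of control

Compare each point to [1467, 1595]: sample 2 = 1636 > UCL; sample 4 = 1449 < LCL; sample 5 = 1426 < LCL.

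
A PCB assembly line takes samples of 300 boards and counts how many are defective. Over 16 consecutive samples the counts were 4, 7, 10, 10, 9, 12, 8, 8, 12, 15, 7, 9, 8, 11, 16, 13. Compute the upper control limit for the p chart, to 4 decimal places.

p̄ = Σdᵢ / (k·n) = 159 / (16 × 300) = 0.03313
UCL = p̄ + 3·√(p̄(1−p̄)/n) = 0.03313 + 3 × √(0.03313×0.96688/300) = 0.03313 + 3 × 0.01033 = 0.06412

0.0641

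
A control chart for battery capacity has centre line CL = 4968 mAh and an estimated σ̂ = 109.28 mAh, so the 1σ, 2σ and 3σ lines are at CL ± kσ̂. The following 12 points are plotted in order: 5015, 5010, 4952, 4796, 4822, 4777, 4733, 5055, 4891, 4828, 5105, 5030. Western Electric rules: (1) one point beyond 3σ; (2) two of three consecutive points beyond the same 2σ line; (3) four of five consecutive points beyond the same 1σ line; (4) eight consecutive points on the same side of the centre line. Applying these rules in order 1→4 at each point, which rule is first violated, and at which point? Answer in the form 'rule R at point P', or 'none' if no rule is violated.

rule 3 at point 7

Zone of each point (C = within 1σ̂, B = 1σ̂–2σ̂, A = 2σ̂–3σ̂, * = beyond 3σ̂; sign = side of CL): 1:+C, 2:+C, 3:-C, 4:-B, 5:-B, 6:-B, 7:-A, 8:+C, 9:-C, 10:-B, 11:+B, 12:+C
Rule 3 (four of five consecutive points beyond the same 1σ limit) is satisfied at point 7.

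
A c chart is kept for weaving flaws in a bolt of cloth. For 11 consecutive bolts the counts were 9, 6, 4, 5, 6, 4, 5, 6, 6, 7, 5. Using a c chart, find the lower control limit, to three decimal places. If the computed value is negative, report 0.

0.000

c̄ = (9 + 6 + 4 + 5 + 6 + 4 + 5 + 6 + 6 + 7 + 5) / 11 = 63 / 11 = 5.7273
LCL = c̄ − 3√c̄ = 5.7273 − 3 × 2.3932 = -1.4522 → 0 (cannot be negative)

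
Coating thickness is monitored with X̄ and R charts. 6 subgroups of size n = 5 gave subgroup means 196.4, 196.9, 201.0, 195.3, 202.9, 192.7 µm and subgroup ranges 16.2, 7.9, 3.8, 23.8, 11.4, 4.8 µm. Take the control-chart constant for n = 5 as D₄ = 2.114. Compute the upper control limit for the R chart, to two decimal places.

23.92

R̄ = (16.2 + 7.9 + 3.8 + 23.8 + 11.4 + 4.8) / 6 = 67.9000 / 6 = 11.3167
UCL_R = D₄·R̄ = 2.114 × 11.3167 = 23.9234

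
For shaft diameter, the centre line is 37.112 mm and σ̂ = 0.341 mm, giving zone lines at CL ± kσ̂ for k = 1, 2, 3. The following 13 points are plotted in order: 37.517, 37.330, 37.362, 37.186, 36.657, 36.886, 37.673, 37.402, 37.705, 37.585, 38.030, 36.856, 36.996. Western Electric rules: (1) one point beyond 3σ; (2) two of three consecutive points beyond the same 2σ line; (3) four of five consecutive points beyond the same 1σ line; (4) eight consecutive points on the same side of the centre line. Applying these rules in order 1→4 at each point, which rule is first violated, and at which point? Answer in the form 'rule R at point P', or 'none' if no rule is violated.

rule 3 at point 11

Zone of each point (C = within 1σ̂, B = 1σ̂–2σ̂, A = 2σ̂–3σ̂, * = beyond 3σ̂; sign = side of CL): 1:+B, 2:+C, 3:+C, 4:+C, 5:-B, 6:-C, 7:+B, 8:+C, 9:+B, 10:+B, 11:+A, 12:-C, 13:-C
Rule 3 (four of five consecutive points beyond the same 1σ limit) is satisfied at point 11.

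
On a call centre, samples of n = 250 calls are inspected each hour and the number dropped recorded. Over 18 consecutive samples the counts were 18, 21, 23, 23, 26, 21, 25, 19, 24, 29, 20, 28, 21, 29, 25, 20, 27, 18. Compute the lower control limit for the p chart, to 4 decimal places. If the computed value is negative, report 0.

0.0376

p̄ = Σdᵢ / (k·n) = 417 / (18 × 250) = 0.09267
LCL = p̄ − 3·√(p̄(1−p̄)/n) = 0.09267 − 3 × 0.01834 = 0.03765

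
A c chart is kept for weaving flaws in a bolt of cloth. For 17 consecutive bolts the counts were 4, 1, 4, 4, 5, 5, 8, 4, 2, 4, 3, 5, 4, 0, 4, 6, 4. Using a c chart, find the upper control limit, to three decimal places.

c̄ = (4 + 1 + 4 + 4 + 5 + 5 + 8 + 4 + 2 + 4 + 3 + 5 + 4 + 0 + 4 + 6 + 4) / 17 = 67 / 17 = 3.9412
UCL = c̄ + 3√c̄ = 3.9412 + 3 × √3.9412 = 3.9412 + 3 × 1.9852 = 9.8969

9.897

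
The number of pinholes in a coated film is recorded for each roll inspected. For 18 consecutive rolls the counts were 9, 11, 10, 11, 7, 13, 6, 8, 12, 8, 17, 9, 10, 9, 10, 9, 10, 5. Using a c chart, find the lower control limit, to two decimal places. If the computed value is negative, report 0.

0.34

c̄ = (9 + 11 + 10 + 11 + 7 + 13 + 6 + 8 + 12 + 8 + 17 + 9 + 10 + 9 + 10 + 9 + 10 + 5) / 18 = 174 / 18 = 9.6667
LCL = c̄ − 3√c̄ = 9.6667 − 3 × 3.1091 = 0.3393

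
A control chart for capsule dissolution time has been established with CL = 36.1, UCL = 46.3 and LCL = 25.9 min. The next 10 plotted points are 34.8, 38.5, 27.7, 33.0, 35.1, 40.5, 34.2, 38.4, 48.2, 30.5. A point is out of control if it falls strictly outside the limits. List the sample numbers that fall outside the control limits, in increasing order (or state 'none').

Compare each point to [25.9, 46.3]: sample 9 = 48.2 > UCL.

9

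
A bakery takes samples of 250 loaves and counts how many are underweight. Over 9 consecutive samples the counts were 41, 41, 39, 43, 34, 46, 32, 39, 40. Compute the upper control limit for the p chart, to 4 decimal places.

0.2269

p̄ = Σdᵢ / (k·n) = 355 / (9 × 250) = 0.15778
UCL = p̄ + 3·√(p̄(1−p̄)/n) = 0.15778 + 3 × √(0.15778×0.84222/250) = 0.15778 + 3 × 0.02306 = 0.22694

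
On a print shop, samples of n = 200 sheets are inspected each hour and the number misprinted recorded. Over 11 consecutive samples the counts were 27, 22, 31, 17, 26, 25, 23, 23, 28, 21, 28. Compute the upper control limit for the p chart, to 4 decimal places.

p̄ = Σdᵢ / (k·n) = 271 / (11 × 200) = 0.12318
UCL = p̄ + 3·√(p̄(1−p̄)/n) = 0.12318 + 3 × √(0.12318×0.87682/200) = 0.12318 + 3 × 0.02324 = 0.19290

0.1929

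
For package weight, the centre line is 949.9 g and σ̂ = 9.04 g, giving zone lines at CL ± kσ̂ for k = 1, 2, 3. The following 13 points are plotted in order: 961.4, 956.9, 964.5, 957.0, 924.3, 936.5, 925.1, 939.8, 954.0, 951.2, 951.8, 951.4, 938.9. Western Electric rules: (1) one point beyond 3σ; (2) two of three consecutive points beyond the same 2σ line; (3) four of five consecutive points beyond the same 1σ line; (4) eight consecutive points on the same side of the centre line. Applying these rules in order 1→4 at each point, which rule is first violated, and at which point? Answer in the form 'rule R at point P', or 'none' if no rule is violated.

rule 2 at point 7

Zone of each point (C = within 1σ̂, B = 1σ̂–2σ̂, A = 2σ̂–3σ̂, * = beyond 3σ̂; sign = side of CL): 1:+B, 2:+C, 3:+B, 4:+C, 5:-A, 6:-B, 7:-A, 8:-B, 9:+C, 10:+C, 11:+C, 12:+C, 13:-B
Rule 2 (two of three consecutive points beyond the same 2σ limit) is satisfied at point 7.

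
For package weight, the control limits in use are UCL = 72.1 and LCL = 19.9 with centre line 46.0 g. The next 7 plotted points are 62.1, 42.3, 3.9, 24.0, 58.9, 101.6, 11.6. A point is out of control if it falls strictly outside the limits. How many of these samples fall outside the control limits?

3

Compare each point to [19.9, 72.1]: sample 3 = 3.9 < LCL; sample 6 = 101.6 > UCL; sample 7 = 11.6 < LCL.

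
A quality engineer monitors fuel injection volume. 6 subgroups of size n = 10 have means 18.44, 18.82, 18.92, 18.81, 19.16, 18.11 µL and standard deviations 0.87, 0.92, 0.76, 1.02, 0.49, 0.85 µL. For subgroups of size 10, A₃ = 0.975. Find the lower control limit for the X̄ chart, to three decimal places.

X̄̄ = (18.44 + 18.82 + 18.92 + 18.81 + 19.16 + 18.11) / 6 = 18.7100
s̄ = (0.87 + 0.92 + 0.76 + 1.02 + 0.49 + 0.85) / 6 = 0.8183
LCL = X̄̄ − A₃·s̄ = 18.7100 − 0.975 × 0.8183 = 17.9121

17.912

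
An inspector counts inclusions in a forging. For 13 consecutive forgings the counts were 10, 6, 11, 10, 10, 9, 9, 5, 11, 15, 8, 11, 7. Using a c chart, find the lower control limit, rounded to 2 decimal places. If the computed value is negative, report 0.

c̄ = (10 + 6 + 11 + 10 + 10 + 9 + 9 + 5 + 11 + 15 + 8 + 11 + 7) / 13 = 122 / 13 = 9.3846
LCL = c̄ − 3√c̄ = 9.3846 − 3 × 3.0634 = 0.1943

0.19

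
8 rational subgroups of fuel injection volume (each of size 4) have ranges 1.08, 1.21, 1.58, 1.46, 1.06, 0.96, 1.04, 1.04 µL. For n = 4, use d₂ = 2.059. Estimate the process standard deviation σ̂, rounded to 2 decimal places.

0.57

R̄ = (1.08 + 1.21 + 1.58 + 1.46 + 1.06 + 0.96 + 1.04 + 1.04) / 8 = 1.1787
σ̂ = R̄ / d₂ = 1.1787 / 2.059 = 0.5725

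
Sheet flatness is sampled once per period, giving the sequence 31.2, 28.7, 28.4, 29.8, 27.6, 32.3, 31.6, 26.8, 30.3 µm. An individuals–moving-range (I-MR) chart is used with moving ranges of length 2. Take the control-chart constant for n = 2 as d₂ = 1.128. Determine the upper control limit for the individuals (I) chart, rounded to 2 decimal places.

36.32

X̄ = (31.2 + 28.7 + 28.4 + 29.8 + 27.6 + 32.3 + 31.6 + 26.8 + 30.3) / 9 = 29.6333
Moving ranges: 2.5, 0.3, 1.4, 2.2, 4.7, 0.7, 4.8, 3.5; M̄R̄ = 20.1000 / 8 = 2.5125
UCL = X̄ + 3·M̄R̄/d₂ = 29.6333 + 3 × 2.5125 / 1.128 = 36.3155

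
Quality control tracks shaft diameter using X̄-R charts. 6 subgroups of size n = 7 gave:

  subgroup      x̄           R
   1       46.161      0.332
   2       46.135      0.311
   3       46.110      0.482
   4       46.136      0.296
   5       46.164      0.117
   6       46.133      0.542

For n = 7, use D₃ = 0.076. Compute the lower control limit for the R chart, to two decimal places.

0.03

R̄ = (0.332 + 0.311 + 0.482 + 0.296 + 0.117 + 0.542) / 6 = 2.0800 / 6 = 0.3467
LCL_R = D₃·R̄ = 0.076 × 0.3467 = 0.0263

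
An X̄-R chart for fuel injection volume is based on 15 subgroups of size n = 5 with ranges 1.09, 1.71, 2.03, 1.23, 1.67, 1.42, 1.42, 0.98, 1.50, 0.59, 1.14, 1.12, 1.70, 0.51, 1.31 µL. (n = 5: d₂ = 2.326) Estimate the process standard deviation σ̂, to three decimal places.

R̄ = (1.09 + 1.71 + 2.03 + 1.23 + 1.67 + 1.42 + 1.42 + 0.98 + 1.50 + 0.59 + 1.14 + 1.12 + 1.70 + 0.51 + 1.31) / 15 = 1.2947
σ̂ = R̄ / d₂ = 1.2947 / 2.326 = 0.5566

0.557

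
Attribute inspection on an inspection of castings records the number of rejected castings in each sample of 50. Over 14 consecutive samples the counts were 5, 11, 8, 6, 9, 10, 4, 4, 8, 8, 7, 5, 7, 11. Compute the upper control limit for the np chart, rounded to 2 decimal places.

p̄ = Σdᵢ / (k·n) = 103 / (14 × 50) = 0.14714
UCL = np̄ + 3·√(np̄(1−p̄)) = 7.3571 + 3 × √(7.3571×0.85286) = 7.3571 + 3 × 2.5049 = 14.8719

14.87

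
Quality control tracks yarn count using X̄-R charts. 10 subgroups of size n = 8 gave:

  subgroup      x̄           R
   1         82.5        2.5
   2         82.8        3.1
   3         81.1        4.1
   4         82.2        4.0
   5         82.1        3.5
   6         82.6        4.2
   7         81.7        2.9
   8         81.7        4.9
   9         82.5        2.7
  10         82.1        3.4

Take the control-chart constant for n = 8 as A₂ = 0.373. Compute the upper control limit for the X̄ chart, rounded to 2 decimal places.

83.45

X̄̄ = (82.5 + 82.8 + 81.1 + 82.2 + 82.1 + 82.6 + 81.7 + 81.7 + 82.5 + 82.1) / 10 = 821.3000 / 10 = 82.1300
R̄ = (2.5 + 3.1 + 4.1 + 4.0 + 3.5 + 4.2 + 2.9 + 4.9 + 2.7 + 3.4) / 10 = 35.3000 / 10 = 3.5300
UCL = X̄̄ + A₂·R̄ = 82.1300 + 0.373 × 3.5300 = 83.4467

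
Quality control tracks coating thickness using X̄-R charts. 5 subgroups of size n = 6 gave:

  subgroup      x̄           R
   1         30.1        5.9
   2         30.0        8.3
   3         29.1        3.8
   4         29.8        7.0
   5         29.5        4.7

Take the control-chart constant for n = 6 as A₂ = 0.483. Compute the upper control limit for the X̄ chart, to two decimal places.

X̄̄ = (30.1 + 30.0 + 29.1 + 29.8 + 29.5) / 5 = 148.5000 / 5 = 29.7000
R̄ = (5.9 + 8.3 + 3.8 + 7.0 + 4.7) / 5 = 29.7000 / 5 = 5.9400
UCL = X̄̄ + A₂·R̄ = 29.7000 + 0.483 × 5.9400 = 32.5690

32.57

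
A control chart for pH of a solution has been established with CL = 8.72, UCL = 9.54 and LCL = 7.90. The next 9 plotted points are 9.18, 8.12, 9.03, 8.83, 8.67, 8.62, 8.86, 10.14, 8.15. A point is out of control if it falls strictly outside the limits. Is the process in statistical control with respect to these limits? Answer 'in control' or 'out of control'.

out of control

Compare each point to [7.90, 9.54]: sample 8 = 10.14 > UCL.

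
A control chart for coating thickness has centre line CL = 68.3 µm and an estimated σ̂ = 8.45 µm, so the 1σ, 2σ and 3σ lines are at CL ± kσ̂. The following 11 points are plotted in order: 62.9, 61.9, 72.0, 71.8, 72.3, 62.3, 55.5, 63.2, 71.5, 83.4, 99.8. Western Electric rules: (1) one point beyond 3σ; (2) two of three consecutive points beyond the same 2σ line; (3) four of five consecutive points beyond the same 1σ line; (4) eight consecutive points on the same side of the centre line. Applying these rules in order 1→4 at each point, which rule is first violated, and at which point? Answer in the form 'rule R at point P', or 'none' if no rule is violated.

Zone of each point (C = within 1σ̂, B = 1σ̂–2σ̂, A = 2σ̂–3σ̂, * = beyond 3σ̂; sign = side of CL): 1:-C, 2:-C, 3:+C, 4:+C, 5:+C, 6:-C, 7:-B, 8:-C, 9:+C, 10:+B, 11:+*
Rule 1 (one point beyond the 3σ limits) is satisfied at point 11.

rule 1 at point 11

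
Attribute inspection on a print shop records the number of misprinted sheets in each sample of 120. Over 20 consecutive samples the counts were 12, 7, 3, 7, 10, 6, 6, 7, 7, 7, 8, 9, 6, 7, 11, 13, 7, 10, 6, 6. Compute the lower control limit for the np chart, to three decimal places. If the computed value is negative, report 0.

0.000

p̄ = Σdᵢ / (k·n) = 155 / (20 × 120) = 0.06458
LCL = np̄ − 3·√(np̄(1−p̄)) = 7.7500 − 3 × 2.6925 = -0.3275 → 0 (negative, so LCL = 0)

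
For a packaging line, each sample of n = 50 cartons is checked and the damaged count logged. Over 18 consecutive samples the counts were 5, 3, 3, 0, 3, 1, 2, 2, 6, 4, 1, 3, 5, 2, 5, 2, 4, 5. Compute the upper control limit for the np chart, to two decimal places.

p̄ = Σdᵢ / (k·n) = 56 / (18 × 50) = 0.06222
UCL = np̄ + 3·√(np̄(1−p̄)) = 3.1111 + 3 × √(3.1111×0.93778) = 3.1111 + 3 × 1.7081 = 8.2353

8.24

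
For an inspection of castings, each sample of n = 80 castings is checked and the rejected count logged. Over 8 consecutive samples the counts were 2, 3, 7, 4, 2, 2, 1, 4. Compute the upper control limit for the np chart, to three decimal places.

p̄ = Σdᵢ / (k·n) = 25 / (8 × 80) = 0.03906
UCL = np̄ + 3·√(np̄(1−p̄)) = 3.1250 + 3 × √(3.1250×0.96094) = 3.1250 + 3 × 1.7329 = 8.3237

8.324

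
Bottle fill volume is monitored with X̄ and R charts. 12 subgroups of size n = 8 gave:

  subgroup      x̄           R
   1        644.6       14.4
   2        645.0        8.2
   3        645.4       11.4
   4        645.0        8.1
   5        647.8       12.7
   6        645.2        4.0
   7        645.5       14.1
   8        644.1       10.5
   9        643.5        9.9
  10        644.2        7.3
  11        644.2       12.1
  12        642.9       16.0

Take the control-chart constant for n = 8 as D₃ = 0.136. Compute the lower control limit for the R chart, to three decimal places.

R̄ = (14.4 + 8.2 + 11.4 + 8.1 + 12.7 + 4.0 + 14.1 + 10.5 + 9.9 + 7.3 + 12.1 + 16.0) / 12 = 128.7000 / 12 = 10.7250
LCL_R = D₃·R̄ = 0.136 × 10.7250 = 1.4586

1.459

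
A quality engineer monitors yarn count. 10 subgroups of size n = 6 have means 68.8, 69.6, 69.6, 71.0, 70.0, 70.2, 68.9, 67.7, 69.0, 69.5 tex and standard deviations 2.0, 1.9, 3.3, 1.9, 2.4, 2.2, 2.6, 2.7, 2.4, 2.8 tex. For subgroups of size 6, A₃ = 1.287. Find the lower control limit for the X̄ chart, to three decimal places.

66.315

X̄̄ = (68.8 + 69.6 + 69.6 + 71.0 + 70.0 + 70.2 + 68.9 + 67.7 + 69.0 + 69.5) / 10 = 69.4300
s̄ = (2.0 + 1.9 + 3.3 + 1.9 + 2.4 + 2.2 + 2.6 + 2.7 + 2.4 + 2.8) / 10 = 2.4200
LCL = X̄̄ − A₃·s̄ = 69.4300 − 1.287 × 2.4200 = 66.3155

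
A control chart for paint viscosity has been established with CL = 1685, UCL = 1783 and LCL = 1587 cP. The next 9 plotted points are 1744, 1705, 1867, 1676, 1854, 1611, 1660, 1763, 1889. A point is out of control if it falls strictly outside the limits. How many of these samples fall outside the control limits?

3

Compare each point to [1587, 1783]: sample 3 = 1867 > UCL; sample 5 = 1854 > UCL; sample 9 = 1889 > UCL.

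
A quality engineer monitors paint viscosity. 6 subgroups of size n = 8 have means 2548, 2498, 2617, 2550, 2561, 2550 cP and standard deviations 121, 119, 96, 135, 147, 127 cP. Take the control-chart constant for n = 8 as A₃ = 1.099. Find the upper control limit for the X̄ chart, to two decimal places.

2690.46

X̄̄ = (2548 + 2498 + 2617 + 2550 + 2561 + 2550) / 6 = 2554.0000
s̄ = (121 + 119 + 96 + 135 + 147 + 127) / 6 = 124.1667
UCL = X̄̄ + A₃·s̄ = 2554.0000 + 1.099 × 124.1667 = 2690.4592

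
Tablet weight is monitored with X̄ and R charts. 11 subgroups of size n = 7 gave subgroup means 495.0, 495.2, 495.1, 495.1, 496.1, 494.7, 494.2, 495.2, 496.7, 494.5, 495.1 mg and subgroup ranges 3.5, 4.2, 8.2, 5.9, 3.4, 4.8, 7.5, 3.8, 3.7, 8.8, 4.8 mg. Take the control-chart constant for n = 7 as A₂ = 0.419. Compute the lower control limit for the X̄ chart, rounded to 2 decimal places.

492.94

X̄̄ = (495.0 + 495.2 + 495.1 + 495.1 + 496.1 + 494.7 + 494.2 + 495.2 + 496.7 + 494.5 + 495.1) / 11 = 5446.9000 / 11 = 495.1727
R̄ = (3.5 + 4.2 + 8.2 + 5.9 + 3.4 + 4.8 + 7.5 + 3.8 + 3.7 + 8.8 + 4.8) / 11 = 58.6000 / 11 = 5.3273
LCL = X̄̄ − A₂·R̄ = 495.1727 − 0.419 × 5.3273 = 492.9406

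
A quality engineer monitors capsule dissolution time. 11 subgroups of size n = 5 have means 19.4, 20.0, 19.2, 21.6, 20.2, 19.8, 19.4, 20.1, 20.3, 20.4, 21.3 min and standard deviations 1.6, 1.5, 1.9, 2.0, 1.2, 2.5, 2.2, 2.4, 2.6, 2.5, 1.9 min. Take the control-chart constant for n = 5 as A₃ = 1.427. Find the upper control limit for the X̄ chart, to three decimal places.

X̄̄ = (19.4 + 20.0 + 19.2 + 21.6 + 20.2 + 19.8 + 19.4 + 20.1 + 20.3 + 20.4 + 21.3) / 11 = 20.1545
s̄ = (1.6 + 1.5 + 1.9 + 2.0 + 1.2 + 2.5 + 2.2 + 2.4 + 2.6 + 2.5 + 1.9) / 11 = 2.0273
UCL = X̄̄ + A₃·s̄ = 20.1545 + 1.427 × 2.0273 = 23.0475

23.047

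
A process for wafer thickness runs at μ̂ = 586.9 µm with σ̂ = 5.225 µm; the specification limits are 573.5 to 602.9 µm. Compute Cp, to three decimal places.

Cp = (USL − LSL) / (6σ̂) = (602.9 − 573.5) / (6 × 5.225) = 29.4000 / 31.3500 = 0.9378

0.938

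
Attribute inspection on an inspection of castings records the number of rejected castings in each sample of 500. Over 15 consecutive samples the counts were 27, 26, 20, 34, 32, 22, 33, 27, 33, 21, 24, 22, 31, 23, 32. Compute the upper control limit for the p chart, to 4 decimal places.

0.0847

p̄ = Σdᵢ / (k·n) = 407 / (15 × 500) = 0.05427
UCL = p̄ + 3·√(p̄(1−p̄)/n) = 0.05427 + 3 × √(0.05427×0.94573/500) = 0.05427 + 3 × 0.01013 = 0.08466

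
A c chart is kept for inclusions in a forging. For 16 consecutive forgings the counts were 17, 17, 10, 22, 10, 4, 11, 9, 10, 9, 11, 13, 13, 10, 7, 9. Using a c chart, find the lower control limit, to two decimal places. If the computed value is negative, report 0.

c̄ = (17 + 17 + 10 + 22 + 10 + 4 + 11 + 9 + 10 + 9 + 11 + 13 + 13 + 10 + 7 + 9) / 16 = 182 / 16 = 11.3750
LCL = c̄ − 3√c̄ = 11.3750 − 3 × 3.3727 = 1.2569

1.26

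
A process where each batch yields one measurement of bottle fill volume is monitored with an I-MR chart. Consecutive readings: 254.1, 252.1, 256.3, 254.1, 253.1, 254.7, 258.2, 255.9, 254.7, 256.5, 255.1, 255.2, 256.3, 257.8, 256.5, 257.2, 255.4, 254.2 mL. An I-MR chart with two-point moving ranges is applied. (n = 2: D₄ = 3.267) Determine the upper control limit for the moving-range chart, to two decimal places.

Moving ranges: 2.0, 4.2, 2.2, 1.0, 1.6, 3.5, 2.3, 1.2, 1.8, 1.4, 0.1, 1.1, 1.5, 1.3, 0.7, 1.8, 1.2; M̄R̄ = 28.9000 / 17 = 1.7000
UCL_MR = D₄·M̄R̄ = 3.267 × 1.7000 = 5.5539

5.55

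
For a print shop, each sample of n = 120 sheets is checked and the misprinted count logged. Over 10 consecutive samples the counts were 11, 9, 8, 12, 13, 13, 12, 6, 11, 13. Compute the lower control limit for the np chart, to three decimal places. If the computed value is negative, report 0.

p̄ = Σdᵢ / (k·n) = 108 / (10 × 120) = 0.09000
LCL = np̄ − 3·√(np̄(1−p̄)) = 10.8000 − 3 × 3.1350 = 1.3951

1.395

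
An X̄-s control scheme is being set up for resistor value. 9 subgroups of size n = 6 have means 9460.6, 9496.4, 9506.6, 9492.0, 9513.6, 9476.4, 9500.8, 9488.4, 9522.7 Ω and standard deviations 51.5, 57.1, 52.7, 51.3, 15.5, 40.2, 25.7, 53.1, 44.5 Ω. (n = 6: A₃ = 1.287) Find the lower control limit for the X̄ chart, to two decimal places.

9439.28

X̄̄ = (9460.6 + 9496.4 + 9506.6 + 9492.0 + 9513.6 + 9476.4 + 9500.8 + 9488.4 + 9522.7) / 9 = 9495.2778
s̄ = (51.5 + 57.1 + 52.7 + 51.3 + 15.5 + 40.2 + 25.7 + 53.1 + 44.5) / 9 = 43.5111
LCL = X̄̄ − A₃·s̄ = 9495.2778 − 1.287 × 43.5111 = 9439.2790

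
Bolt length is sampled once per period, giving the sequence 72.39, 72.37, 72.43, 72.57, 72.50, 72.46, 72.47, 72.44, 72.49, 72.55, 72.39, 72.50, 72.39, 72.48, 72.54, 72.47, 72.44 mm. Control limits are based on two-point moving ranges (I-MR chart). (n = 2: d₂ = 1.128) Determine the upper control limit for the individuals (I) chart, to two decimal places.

72.65

X̄ = (72.39 + 72.37 + 72.43 + 72.57 + 72.50 + 72.46 + 72.47 + 72.44 + 72.49 + 72.55 + 72.39 + 72.50 + 72.39 + 72.48 + 72.54 + 72.47 + 72.44) / 17 = 72.4635
Moving ranges: 0.02, 0.06, 0.14, 0.07, 0.04, 0.01, 0.03, 0.05, 0.06, 0.16, 0.11, 0.11, 0.09, 0.06, 0.07, 0.03; M̄R̄ = 1.1100 / 16 = 0.0694
UCL = X̄ + 3·M̄R̄/d₂ = 72.4635 + 3 × 0.0694 / 1.128 = 72.6480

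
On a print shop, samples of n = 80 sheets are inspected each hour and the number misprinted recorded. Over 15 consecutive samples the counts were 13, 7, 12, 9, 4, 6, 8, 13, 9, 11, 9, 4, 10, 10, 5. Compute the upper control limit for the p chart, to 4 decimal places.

p̄ = Σdᵢ / (k·n) = 130 / (15 × 80) = 0.10833
UCL = p̄ + 3·√(p̄(1−p̄)/n) = 0.10833 + 3 × √(0.10833×0.89167/80) = 0.10833 + 3 × 0.03475 = 0.21258

0.2126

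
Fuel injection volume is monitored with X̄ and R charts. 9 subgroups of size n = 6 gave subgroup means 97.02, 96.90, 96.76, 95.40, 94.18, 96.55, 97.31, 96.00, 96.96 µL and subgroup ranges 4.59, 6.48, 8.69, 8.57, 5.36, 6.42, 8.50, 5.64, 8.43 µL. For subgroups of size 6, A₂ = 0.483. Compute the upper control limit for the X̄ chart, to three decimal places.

X̄̄ = (97.02 + 96.90 + 96.76 + 95.40 + 94.18 + 96.55 + 97.31 + 96.00 + 96.96) / 9 = 867.0800 / 9 = 96.3422
R̄ = (4.59 + 6.48 + 8.69 + 8.57 + 5.36 + 6.42 + 8.50 + 5.64 + 8.43) / 9 = 62.6800 / 9 = 6.9644
UCL = X̄̄ + A₂·R̄ = 96.3422 + 0.483 × 6.9644 = 99.7060

99.706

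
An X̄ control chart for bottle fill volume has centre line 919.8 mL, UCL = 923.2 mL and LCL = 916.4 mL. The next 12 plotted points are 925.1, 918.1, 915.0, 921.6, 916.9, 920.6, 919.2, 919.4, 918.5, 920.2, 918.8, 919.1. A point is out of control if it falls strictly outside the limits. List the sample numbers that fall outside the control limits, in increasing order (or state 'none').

Compare each point to [916.4, 923.2]: sample 1 = 925.1 > UCL; sample 3 = 915.0 < LCL.

1, 3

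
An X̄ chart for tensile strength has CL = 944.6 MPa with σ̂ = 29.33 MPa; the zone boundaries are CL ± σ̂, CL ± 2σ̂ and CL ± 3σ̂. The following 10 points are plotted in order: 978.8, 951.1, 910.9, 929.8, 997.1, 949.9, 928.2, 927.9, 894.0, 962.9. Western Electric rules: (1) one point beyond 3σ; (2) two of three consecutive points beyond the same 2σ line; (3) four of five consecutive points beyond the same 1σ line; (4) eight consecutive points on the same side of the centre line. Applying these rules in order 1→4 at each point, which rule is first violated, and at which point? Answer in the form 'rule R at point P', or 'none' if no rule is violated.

none

Zone of each point (C = within 1σ̂, B = 1σ̂–2σ̂, A = 2σ̂–3σ̂, * = beyond 3σ̂; sign = side of CL): 1:+B, 2:+C, 3:-B, 4:-C, 5:+B, 6:+C, 7:-C, 8:-C, 9:-B, 10:+C
No rule fires across all 10 points.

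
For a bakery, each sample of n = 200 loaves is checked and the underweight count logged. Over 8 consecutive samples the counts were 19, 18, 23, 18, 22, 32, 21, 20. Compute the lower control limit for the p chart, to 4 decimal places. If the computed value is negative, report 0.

0.0422

p̄ = Σdᵢ / (k·n) = 173 / (8 × 200) = 0.10812
LCL = p̄ − 3·√(p̄(1−p̄)/n) = 0.10812 − 3 × 0.02196 = 0.04225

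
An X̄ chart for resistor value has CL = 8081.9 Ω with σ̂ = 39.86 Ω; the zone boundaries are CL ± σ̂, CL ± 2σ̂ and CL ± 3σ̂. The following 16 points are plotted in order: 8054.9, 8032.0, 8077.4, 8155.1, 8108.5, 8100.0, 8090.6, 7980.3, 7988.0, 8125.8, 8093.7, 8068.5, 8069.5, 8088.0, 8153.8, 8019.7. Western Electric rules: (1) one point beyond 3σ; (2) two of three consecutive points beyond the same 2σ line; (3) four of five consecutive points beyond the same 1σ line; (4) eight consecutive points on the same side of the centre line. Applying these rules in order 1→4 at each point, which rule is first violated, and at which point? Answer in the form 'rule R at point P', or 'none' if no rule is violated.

Zone of each point (C = within 1σ̂, B = 1σ̂–2σ̂, A = 2σ̂–3σ̂, * = beyond 3σ̂; sign = side of CL): 1:-C, 2:-B, 3:-C, 4:+B, 5:+C, 6:+C, 7:+C, 8:-A, 9:-A, 10:+B, 11:+C, 12:-C, 13:-C, 14:+C, 15:+B, 16:-B
Rule 2 (two of three consecutive points beyond the same 2σ limit) is satisfied at point 9.

rule 2 at point 9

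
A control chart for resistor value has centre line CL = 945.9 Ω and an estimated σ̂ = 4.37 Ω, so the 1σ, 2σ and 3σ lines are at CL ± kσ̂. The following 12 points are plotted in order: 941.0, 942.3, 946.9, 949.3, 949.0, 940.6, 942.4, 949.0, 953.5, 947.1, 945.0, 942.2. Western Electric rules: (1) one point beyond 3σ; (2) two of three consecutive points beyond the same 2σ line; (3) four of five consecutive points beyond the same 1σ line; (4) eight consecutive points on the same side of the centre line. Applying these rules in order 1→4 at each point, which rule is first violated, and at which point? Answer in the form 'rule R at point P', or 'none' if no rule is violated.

Zone of each point (C = within 1σ̂, B = 1σ̂–2σ̂, A = 2σ̂–3σ̂, * = beyond 3σ̂; sign = side of CL): 1:-B, 2:-C, 3:+C, 4:+C, 5:+C, 6:-B, 7:-C, 8:+C, 9:+B, 10:+C, 11:-C, 12:-C
No rule fires across all 12 points.

none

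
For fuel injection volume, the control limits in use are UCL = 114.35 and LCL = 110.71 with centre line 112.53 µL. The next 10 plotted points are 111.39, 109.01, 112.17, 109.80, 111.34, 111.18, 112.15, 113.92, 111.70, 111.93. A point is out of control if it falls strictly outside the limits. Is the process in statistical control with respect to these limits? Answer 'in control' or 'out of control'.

Compare each point to [110.71, 114.35]: sample 2 = 109.01 < LCL; sample 4 = 109.80 < LCL.

out of control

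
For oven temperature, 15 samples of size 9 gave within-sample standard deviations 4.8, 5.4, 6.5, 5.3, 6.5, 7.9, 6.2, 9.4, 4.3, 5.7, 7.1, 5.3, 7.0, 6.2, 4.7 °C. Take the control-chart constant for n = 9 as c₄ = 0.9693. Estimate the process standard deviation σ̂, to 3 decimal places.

s̄ = (4.8 + 5.4 + 6.5 + 5.3 + 6.5 + 7.9 + 6.2 + 9.4 + 4.3 + 5.7 + 7.1 + 5.3 + 7.0 + 6.2 + 4.7) / 15 = 6.1533
σ̂ = s̄ / c₄ = 6.1533 / 0.9693 = 6.3482

6.348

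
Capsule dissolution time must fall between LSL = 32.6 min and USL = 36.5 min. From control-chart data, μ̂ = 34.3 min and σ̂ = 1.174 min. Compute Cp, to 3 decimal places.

0.554

Cp = (USL − LSL) / (6σ̂) = (36.5 − 32.6) / (6 × 1.174) = 3.9000 / 7.0440 = 0.5537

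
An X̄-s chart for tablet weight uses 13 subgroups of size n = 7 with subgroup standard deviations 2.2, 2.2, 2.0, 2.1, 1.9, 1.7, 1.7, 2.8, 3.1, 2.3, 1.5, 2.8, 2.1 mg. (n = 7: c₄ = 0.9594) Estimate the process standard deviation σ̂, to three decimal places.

s̄ = (2.2 + 2.2 + 2.0 + 2.1 + 1.9 + 1.7 + 1.7 + 2.8 + 3.1 + 2.3 + 1.5 + 2.8 + 2.1) / 13 = 2.1846
σ̂ = s̄ / c₄ = 2.1846 / 0.9594 = 2.2771

2.277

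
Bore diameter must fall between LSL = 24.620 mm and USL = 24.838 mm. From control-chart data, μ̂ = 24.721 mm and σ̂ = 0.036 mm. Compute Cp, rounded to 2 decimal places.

1.01

Cp = (USL − LSL) / (6σ̂) = (24.838 − 24.620) / (6 × 0.036) = 0.2180 / 0.2160 = 1.0093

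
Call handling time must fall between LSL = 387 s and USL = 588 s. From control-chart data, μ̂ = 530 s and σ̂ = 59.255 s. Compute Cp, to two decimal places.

0.57

Cp = (USL − LSL) / (6σ̂) = (588 − 387) / (6 × 59.255) = 201.0000 / 355.5300 = 0.5654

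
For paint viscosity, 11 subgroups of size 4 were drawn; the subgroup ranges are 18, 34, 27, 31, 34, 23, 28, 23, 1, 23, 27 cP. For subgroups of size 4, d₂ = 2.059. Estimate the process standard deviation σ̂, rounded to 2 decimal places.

R̄ = (18 + 34 + 27 + 31 + 34 + 23 + 28 + 23 + 1 + 23 + 27) / 11 = 24.4545
σ̂ = R̄ / d₂ = 24.4545 / 2.059 = 11.8769

11.88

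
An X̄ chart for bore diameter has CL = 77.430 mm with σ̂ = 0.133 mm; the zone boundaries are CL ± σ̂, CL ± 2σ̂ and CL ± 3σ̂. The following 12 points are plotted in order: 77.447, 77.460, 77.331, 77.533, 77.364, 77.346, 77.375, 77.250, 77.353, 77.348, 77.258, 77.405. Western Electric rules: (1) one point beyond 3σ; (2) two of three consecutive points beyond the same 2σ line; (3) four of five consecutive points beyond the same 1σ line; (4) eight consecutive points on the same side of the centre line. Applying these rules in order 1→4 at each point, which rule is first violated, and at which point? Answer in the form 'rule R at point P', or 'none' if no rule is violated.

Zone of each point (C = within 1σ̂, B = 1σ̂–2σ̂, A = 2σ̂–3σ̂, * = beyond 3σ̂; sign = side of CL): 1:+C, 2:+C, 3:-C, 4:+C, 5:-C, 6:-C, 7:-C, 8:-B, 9:-C, 10:-C, 11:-B, 12:-C
Rule 4 (eight consecutive points on the same side of the centre line) is satisfied at point 12.

rule 4 at point 12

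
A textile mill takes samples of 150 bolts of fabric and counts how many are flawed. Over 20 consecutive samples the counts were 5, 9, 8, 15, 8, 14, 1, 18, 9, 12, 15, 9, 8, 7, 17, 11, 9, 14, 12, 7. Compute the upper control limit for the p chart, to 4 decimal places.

p̄ = Σdᵢ / (k·n) = 208 / (20 × 150) = 0.06933
UCL = p̄ + 3·√(p̄(1−p̄)/n) = 0.06933 + 3 × √(0.06933×0.93067/150) = 0.06933 + 3 × 0.02074 = 0.13156

0.1316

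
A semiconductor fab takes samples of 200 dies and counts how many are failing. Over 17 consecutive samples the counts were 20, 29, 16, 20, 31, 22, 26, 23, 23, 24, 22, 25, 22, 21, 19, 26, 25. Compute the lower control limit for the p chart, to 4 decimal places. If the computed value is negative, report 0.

0.0480

p̄ = Σdᵢ / (k·n) = 394 / (17 × 200) = 0.11588
LCL = p̄ − 3·√(p̄(1−p̄)/n) = 0.11588 − 3 × 0.02263 = 0.04798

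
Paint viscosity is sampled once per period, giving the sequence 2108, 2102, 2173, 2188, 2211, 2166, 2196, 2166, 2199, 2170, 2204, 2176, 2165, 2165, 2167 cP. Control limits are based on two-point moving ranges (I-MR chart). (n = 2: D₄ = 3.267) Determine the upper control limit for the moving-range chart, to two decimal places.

Moving ranges: 6, 71, 15, 23, 45, 30, 30, 33, 29, 34, 28, 11, 0, 2; M̄R̄ = 357.0000 / 14 = 25.5000
UCL_MR = D₄·M̄R̄ = 3.267 × 25.5000 = 83.3085

83.31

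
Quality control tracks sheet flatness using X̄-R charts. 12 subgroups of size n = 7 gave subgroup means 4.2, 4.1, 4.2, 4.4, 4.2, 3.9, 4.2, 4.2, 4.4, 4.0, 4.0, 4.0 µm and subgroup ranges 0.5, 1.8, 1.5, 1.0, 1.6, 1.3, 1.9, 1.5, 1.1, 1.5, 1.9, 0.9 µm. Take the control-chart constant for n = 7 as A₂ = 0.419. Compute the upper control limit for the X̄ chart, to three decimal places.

4.726

X̄̄ = (4.2 + 4.1 + 4.2 + 4.4 + 4.2 + 3.9 + 4.2 + 4.2 + 4.4 + 4.0 + 4.0 + 4.0) / 12 = 49.8000 / 12 = 4.1500
R̄ = (0.5 + 1.8 + 1.5 + 1.0 + 1.6 + 1.3 + 1.9 + 1.5 + 1.1 + 1.5 + 1.9 + 0.9) / 12 = 16.5000 / 12 = 1.3750
UCL = X̄̄ + A₂·R̄ = 4.1500 + 0.419 × 1.3750 = 4.7261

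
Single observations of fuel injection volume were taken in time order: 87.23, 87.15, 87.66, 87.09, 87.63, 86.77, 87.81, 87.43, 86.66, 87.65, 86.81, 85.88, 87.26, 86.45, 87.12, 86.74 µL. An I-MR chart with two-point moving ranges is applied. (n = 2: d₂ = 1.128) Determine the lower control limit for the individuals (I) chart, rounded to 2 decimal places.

85.18

X̄ = (87.23 + 87.15 + 87.66 + 87.09 + 87.63 + 86.77 + 87.81 + 87.43 + 86.66 + 87.65 + 86.81 + 85.88 + 87.26 + 86.45 + 87.12 + 86.74) / 16 = 87.0837
Moving ranges: 0.08, 0.51, 0.57, 0.54, 0.86, 1.04, 0.38, 0.77, 0.99, 0.84, 0.93, 1.38, 0.81, 0.67, 0.38; M̄R̄ = 10.7500 / 15 = 0.7167
LCL = X̄ − 3·M̄R̄/d₂ = 87.0837 − 3 × 0.7167 / 1.128 = 85.1777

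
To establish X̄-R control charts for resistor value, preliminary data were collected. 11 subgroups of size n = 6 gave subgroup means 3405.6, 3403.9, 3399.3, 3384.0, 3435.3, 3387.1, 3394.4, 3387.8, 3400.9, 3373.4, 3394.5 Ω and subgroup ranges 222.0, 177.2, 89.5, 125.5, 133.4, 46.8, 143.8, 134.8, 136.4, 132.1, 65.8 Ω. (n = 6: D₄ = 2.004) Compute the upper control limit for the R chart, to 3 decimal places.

256.384

R̄ = (222.0 + 177.2 + 89.5 + 125.5 + 133.4 + 46.8 + 143.8 + 134.8 + 136.4 + 132.1 + 65.8) / 11 = 1407.3000 / 11 = 127.9364
UCL_R = D₄·R̄ = 2.004 × 127.9364 = 256.3845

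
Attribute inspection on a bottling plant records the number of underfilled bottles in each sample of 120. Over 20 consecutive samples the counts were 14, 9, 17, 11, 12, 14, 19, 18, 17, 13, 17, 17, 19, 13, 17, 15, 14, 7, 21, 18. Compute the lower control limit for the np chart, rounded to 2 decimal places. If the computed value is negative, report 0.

4.20

p̄ = Σdᵢ / (k·n) = 302 / (20 × 120) = 0.12583
LCL = np̄ − 3·√(np̄(1−p̄)) = 15.1000 − 3 × 3.6332 = 4.2005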